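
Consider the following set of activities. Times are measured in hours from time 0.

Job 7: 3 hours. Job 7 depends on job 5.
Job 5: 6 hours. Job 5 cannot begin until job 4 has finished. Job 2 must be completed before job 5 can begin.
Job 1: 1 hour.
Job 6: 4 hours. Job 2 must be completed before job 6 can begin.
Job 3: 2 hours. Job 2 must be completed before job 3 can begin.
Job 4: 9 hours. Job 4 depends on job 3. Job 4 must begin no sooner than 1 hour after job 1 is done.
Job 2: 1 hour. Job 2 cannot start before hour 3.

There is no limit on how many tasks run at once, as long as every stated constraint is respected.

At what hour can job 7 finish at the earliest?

24

Job 2 waits on its own release at hour 3, so it starts at hour 3 and finishes at 3 + 1 = hour 4.
Job 3 waits on job 2 (finishes hour 4), so it starts at hour 4 and finishes at 4 + 2 = hour 6.
Job 1 has no prerequisites, so it starts at hour 0 and finishes at hour 1.
Job 4 has to wait for job 3 (finishes hour 6); job 1 (finishes hour 1, plus 1-hour gap → hour 2). The latest of these is hour 6, so job 4 runs hour 6 to 6 + 9 = hour 15.
Job 5 has to wait for job 4 (finishes hour 15); job 2 (finishes hour 4). The latest of these is hour 15, so job 5 runs hour 15 to 15 + 6 = hour 21.
Job 7 cannot begin until job 5 (finishes hour 21). It runs from hour 21 to 21 + 3 = hour 24.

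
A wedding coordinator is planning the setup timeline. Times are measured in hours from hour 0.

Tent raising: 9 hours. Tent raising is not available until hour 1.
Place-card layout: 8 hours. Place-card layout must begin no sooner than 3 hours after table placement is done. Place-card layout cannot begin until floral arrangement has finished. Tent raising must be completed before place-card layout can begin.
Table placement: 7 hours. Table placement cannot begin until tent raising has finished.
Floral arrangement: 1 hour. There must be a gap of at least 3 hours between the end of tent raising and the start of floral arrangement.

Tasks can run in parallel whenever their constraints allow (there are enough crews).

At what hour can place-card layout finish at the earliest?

After its own release at hour 1, tent raising can start at hour 1 and finishes at hour 10.
After tent raising (finishes hour 10, plus 3-hour gap → hour 13), floral arrangement can start at hour 13 and finishes at hour 14.
Table placement waits on tent raising (finishes hour 10), so it starts at hour 10 and finishes at 10 + 7 = hour 17.
For place-card layout: table placement (finishes hour 17, plus 3-hour gap → hour 20); floral arrangement (finishes hour 14); tent raising (finishes hour 10). Taking the maximum gives a start of hour 20, and it finishes at 20 + 8 = hour 28.

28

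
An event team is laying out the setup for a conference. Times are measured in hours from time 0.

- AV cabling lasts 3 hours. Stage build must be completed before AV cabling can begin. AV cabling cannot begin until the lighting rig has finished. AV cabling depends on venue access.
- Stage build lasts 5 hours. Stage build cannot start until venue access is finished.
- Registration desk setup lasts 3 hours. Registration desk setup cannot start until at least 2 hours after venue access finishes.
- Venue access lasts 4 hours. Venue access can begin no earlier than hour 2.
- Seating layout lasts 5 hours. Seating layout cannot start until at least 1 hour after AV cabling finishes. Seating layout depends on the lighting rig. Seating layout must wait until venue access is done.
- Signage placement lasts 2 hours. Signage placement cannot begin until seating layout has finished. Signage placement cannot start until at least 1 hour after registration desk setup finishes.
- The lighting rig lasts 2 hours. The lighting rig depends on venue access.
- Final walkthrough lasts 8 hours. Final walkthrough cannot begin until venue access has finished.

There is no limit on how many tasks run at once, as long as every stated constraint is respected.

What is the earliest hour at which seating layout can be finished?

After its own release at hour 2, venue access can start at hour 2 and finishes at hour 6.
The lighting rig cannot begin until venue access (finishes hour 6). It runs from hour 6 to 6 + 2 = hour 8.
Stage build cannot begin until venue access (finishes hour 6). It runs from hour 6 to 6 + 5 = hour 11.
AV cabling needs all of stage build (finishes hour 11); the lighting rig (finishes hour 8); venue access (finishes hour 6). That puts its earliest start at hour 11; it finishes at 11 + 3 = hour 14.
For seating layout: AV cabling (finishes hour 14, plus 1-hour gap → hour 15); the lighting rig (finishes hour 8); venue access (finishes hour 6). Taking the maximum gives a start of hour 15, and it finishes at 15 + 5 = hour 20.

20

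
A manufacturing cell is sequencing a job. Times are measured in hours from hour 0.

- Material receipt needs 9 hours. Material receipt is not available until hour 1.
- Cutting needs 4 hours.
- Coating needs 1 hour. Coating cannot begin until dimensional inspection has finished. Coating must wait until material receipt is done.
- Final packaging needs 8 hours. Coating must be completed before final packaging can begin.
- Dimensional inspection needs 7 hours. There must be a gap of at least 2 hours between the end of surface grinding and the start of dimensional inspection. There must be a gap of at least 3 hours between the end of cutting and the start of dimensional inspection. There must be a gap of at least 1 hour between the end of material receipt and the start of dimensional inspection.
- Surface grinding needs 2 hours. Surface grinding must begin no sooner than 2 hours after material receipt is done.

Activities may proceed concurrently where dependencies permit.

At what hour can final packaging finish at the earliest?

Cutting has no prerequisites, so it starts at hour 0 and finishes at hour 4.
Material receipt waits on its own release at hour 1, so it starts at hour 1 and finishes at 1 + 9 = hour 10.
After material receipt (finishes hour 10, plus 2-hour gap → hour 12), surface grinding can start at hour 12 and finishes at hour 14.
Dimensional inspection has to wait for surface grinding (finishes hour 14, plus 2-hour gap → hour 16); cutting (finishes hour 4, plus 3-hour gap → hour 7); material receipt (finishes hour 10, plus 1-hour gap → hour 11). The latest of these is hour 16, so dimensional inspection runs hour 16 to 16 + 7 = hour 23.
Coating cannot start until dimensional inspection (finishes hour 23); material receipt (finishes hour 10). The controlling bound is hour 23, so coating finishes at 23 + 1 = hour 24.
Final packaging waits on coating (finishes hour 24), so it starts at hour 24 and finishes at 24 + 8 = hour 32.

32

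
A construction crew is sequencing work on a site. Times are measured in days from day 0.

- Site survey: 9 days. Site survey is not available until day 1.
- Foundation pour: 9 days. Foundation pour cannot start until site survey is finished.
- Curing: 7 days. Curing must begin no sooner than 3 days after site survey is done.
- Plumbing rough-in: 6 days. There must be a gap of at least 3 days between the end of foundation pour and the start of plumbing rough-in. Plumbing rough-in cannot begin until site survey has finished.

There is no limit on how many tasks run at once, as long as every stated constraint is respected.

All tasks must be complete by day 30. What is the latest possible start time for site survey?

Plumbing rough-in must finish by day 30; it takes 6 days, so it must start by 30 − 6 = day 24.
Foundation pour has to be done before plumbing rough-in (must start by day 24, minus 3-day gap → day 21). That means finishing by day 21, i.e. starting by 21 − 9 = day 12.
Curing has no dependents, so it just needs to finish by day 30. Starting by 30 − 7 = day 23 achieves that.
Site survey must finish in time for foundation pour (must start by day 12); curing (must start by day 23, minus 3-day gap → day 20); plumbing rough-in (must start by day 24). The tightest is day 12, so site survey must start by 12 − 9 = day 3.

3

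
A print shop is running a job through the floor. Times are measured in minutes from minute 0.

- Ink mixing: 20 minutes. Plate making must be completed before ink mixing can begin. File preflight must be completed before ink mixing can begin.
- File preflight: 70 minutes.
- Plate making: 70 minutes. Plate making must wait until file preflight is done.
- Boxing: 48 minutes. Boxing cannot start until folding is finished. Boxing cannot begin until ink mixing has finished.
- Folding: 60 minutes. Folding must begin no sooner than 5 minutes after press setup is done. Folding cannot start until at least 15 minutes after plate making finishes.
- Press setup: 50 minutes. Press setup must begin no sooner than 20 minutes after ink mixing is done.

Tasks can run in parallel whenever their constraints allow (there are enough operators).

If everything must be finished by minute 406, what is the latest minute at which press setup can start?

Nothing follows boxing; the deadline of minute 406 is its only limit. It must start by 406 − 48 = minute 358.
Since boxing (must start by minute 358) depends on it, folding must finish by minute 358. Backing off its 60-minute duration gives a latest start of minute 298.
Press setup feeds into folding (must start by minute 298, minus 5-minute gap → minute 293); so press setup must finish by minute 293 and therefore start by minute 243.

243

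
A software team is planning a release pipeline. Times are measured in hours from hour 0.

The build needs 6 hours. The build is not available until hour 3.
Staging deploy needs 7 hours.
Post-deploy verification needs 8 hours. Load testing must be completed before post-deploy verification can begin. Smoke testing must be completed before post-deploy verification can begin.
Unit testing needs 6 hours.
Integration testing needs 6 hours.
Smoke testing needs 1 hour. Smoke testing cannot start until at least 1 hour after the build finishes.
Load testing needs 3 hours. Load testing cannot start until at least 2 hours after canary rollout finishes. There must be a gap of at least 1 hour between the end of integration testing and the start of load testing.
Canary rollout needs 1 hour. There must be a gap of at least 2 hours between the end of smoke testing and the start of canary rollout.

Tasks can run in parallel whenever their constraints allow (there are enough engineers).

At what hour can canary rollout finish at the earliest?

The build waits on its own release at hour 3, so it starts at hour 3 and finishes at 3 + 6 = hour 9.
Smoke testing cannot begin until the build (finishes hour 9, plus 1-hour gap → hour 10). It runs from hour 10 to 10 + 1 = hour 11.
After smoke testing (finishes hour 11, plus 2-hour gap → hour 13), canary rollout can start at hour 13 and finishes at hour 14.

14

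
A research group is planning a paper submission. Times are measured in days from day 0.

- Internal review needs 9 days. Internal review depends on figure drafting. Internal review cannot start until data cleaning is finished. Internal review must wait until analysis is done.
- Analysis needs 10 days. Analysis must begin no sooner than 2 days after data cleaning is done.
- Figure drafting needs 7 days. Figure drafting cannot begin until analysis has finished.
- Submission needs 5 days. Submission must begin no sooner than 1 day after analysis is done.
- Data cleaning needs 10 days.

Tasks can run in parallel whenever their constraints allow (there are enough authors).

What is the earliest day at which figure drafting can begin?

Nothing blocks data cleaning, so it runs from day 0 to day 10.
Analysis waits on data cleaning (finishes day 10, plus 2-day gap → day 12), so it starts at day 12 and finishes at 12 + 10 = day 22.
Figure drafting waits on analysis (finishes day 22), so the earliest it can start is day 22.

22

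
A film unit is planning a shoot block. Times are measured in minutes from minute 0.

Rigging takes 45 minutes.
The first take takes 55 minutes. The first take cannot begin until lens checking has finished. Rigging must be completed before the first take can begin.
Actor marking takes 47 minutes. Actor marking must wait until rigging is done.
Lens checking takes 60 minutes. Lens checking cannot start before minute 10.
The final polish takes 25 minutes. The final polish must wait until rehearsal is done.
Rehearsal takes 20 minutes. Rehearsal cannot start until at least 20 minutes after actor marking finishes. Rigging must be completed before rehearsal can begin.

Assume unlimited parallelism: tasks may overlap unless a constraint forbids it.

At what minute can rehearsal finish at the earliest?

Rigging has no prerequisites, so it starts at minute 0 and finishes at minute 45.
After rigging (finishes minute 45), actor marking can start at minute 45 and finishes at minute 92.
Rehearsal needs all of actor marking (finishes minute 92, plus 20-minute gap → minute 112); rigging (finishes minute 45). That puts its earliest start at minute 112; it finishes at 112 + 20 = minute 132.

132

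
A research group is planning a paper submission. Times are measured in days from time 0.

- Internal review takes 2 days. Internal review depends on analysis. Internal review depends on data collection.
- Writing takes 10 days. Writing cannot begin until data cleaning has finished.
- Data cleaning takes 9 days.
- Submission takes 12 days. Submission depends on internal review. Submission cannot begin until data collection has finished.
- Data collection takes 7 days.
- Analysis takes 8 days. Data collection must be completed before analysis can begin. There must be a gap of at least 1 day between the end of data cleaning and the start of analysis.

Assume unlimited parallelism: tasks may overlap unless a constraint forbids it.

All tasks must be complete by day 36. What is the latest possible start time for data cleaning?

4

To finish by day 36, submission (duration 12) must start no later than day 24.
Since submission (must start by day 24) depends on it, internal review must finish by day 24. Backing off its 2-day duration gives a latest start of day 22.
Analysis feeds into internal review (must start by day 22); so analysis must finish by day 22 and therefore start by day 14.
To finish by day 36, writing (duration 10) must start no later than day 26.
For data cleaning: analysis (must start by day 14, minus 1-day gap → day 13); writing (must start by day 26). The most restrictive is day 13; with a 9-day duration, data cleaning must start by day 4.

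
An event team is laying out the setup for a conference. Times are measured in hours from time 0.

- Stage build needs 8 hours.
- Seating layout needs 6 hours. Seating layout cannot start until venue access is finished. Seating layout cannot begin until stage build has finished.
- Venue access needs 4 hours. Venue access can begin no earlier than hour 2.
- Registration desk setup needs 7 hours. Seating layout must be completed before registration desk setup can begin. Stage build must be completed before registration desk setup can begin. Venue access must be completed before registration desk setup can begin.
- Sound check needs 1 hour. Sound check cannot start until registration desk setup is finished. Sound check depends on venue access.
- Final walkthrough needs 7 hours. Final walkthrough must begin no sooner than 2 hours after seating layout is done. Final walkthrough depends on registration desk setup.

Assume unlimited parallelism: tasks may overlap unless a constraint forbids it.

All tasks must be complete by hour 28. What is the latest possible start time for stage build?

Nothing follows sound check; the deadline of hour 28 is its only limit. It must start by 28 − 1 = hour 27.
Final walkthrough has no dependents, so it just needs to finish by hour 28. Starting by 28 − 7 = hour 21 achieves that.
Registration desk setup must finish in time for sound check (must start by hour 27); final walkthrough (must start by hour 21). The tightest is hour 21, so registration desk setup must start by 21 − 7 = hour 14.
Seating layout must finish in time for registration desk setup (must start by hour 14); final walkthrough (must start by hour 21, minus 2-hour gap → hour 19). The tightest is hour 14, so seating layout must start by 14 − 6 = hour 8.
Stage build feeds seating layout (must start by hour 8); registration desk setup (must start by hour 14). Taking the minimum, stage build must finish by hour 8 and start by 8 − 8 = hour 0.

0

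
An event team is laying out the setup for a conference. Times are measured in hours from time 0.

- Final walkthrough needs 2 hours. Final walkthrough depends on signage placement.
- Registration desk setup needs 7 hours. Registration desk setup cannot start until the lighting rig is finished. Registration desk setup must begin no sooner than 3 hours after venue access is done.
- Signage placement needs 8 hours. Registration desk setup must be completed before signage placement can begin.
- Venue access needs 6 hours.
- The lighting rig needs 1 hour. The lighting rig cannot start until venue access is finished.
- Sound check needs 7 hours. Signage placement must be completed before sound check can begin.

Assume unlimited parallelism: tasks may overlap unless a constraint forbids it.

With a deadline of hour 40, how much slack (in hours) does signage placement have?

9

Venue access has no prerequisites, so it starts at hour 0 and finishes at hour 6.
After venue access (finishes hour 6), the lighting rig can start at hour 6 and finishes at hour 7.
For registration desk setup: the lighting rig (finishes hour 7); venue access (finishes hour 6, plus 3-hour gap → hour 9). Taking the maximum gives a start of hour 9, and it finishes at 9 + 7 = hour 16.
Signage placement cannot begin until registration desk setup (finishes hour 16). It runs from hour 16 to 16 + 8 = hour 24.

Working backward from the deadline:
Sound check must finish by hour 40; it takes 7 hours, so it must start by 40 − 7 = hour 33.
Final walkthrough must finish by hour 40; it takes 2 hours, so it must start by 40 − 2 = hour 38.
Signage placement feeds sound check (must start by hour 33); final walkthrough (must start by hour 38). Taking the minimum, signage placement must finish by hour 33 and start by 33 − 8 = hour 25.
So signage placement can start as early as hour 16 and as late as hour 25, giving 25 − 16 = 9 hours of slack.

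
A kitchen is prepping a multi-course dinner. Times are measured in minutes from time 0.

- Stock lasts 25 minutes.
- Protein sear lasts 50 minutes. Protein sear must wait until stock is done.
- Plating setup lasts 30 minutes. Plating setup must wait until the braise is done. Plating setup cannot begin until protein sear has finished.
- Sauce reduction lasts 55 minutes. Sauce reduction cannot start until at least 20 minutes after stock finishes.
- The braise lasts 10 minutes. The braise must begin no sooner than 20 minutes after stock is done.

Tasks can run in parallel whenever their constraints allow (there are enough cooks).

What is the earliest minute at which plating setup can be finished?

105

Nothing blocks stock, so it runs from minute 0 to minute 25.
Protein sear cannot begin until stock (finishes minute 25). It runs from minute 25 to 25 + 50 = minute 75.
After stock (finishes minute 25, plus 20-minute gap → minute 45), the braise can start at minute 45 and finishes at minute 55.
Plating setup has to wait for the braise (finishes minute 55); protein sear (finishes minute 75). The latest of these is minute 75, so plating setup runs minute 75 to 75 + 30 = minute 105.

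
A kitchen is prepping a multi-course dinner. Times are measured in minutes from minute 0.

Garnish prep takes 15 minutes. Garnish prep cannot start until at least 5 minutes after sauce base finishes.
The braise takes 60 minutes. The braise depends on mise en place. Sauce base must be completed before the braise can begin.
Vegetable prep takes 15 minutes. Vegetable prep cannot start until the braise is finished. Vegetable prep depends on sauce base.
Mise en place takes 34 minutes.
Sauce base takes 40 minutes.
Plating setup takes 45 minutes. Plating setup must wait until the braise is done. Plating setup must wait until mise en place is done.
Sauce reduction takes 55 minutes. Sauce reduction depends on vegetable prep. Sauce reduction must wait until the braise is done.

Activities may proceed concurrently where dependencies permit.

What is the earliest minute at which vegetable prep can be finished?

115

Sauce base has no prerequisites, so it starts at minute 0 and finishes at minute 40.
Nothing blocks mise en place, so it runs from minute 0 to minute 34.
The braise cannot start until mise en place (finishes minute 34); sauce base (finishes minute 40). The controlling bound is minute 40, so the braise finishes at 40 + 60 = minute 100.
Vegetable prep cannot start until the braise (finishes minute 100); sauce base (finishes minute 40). The controlling bound is minute 100, so vegetable prep finishes at 100 + 15 = minute 115.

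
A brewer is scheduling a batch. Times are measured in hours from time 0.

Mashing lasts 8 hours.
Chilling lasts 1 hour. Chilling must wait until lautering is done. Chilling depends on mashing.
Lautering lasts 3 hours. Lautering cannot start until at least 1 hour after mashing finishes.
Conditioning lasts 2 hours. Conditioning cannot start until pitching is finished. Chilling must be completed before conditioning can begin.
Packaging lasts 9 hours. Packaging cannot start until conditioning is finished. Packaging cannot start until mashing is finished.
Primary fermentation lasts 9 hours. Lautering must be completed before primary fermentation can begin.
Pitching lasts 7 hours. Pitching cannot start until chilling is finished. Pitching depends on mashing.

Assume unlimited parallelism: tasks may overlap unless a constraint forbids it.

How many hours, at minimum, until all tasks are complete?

Mashing can start immediately at hour 0; it finishes at hour 8.
Lautering cannot begin until mashing (finishes hour 8, plus 1-hour gap → hour 9). It runs from hour 9 to 9 + 3 = hour 12.
After lautering (finishes hour 12), primary fermentation can start at hour 12 and finishes at hour 21.
Chilling cannot start until lautering (finishes hour 12); mashing (finishes hour 8). The controlling bound is hour 12, so chilling finishes at 12 + 1 = hour 13.
Pitching cannot start until chilling (finishes hour 13); mashing (finishes hour 8). The controlling bound is hour 13, so pitching finishes at 13 + 7 = hour 20.
Conditioning has to wait for pitching (finishes hour 20); chilling (finishes hour 13). The latest of these is hour 20, so conditioning runs hour 20 to 20 + 2 = hour 22.
Packaging needs all of conditioning (finishes hour 22); mashing (finishes hour 8). That puts its earliest start at hour 22; it finishes at 22 + 9 = hour 31.
All tasks are finished once the last one completes. Finish times: Mashing at 8, Lautering at 12, Chilling at 13, Pitching at 20, Primary fermentation at 21, Conditioning at 22, Packaging at 31. The latest is hour 31.

31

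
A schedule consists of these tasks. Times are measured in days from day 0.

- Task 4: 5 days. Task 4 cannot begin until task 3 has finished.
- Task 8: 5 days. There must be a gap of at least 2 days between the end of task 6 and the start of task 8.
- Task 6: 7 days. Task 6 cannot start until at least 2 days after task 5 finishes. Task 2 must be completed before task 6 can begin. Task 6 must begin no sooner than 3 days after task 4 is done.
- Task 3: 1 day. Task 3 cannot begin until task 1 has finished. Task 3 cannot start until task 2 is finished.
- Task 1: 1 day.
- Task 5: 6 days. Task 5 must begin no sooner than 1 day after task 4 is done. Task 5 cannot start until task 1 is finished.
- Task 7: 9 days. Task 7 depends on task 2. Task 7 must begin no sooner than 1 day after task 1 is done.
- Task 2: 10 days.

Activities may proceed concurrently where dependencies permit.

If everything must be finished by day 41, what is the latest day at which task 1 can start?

11

To finish by day 41, task 8 (duration 5) must start no later than day 36.
Task 6 has to be done before task 8 (must start by day 36, minus 2-day gap → day 34). That means finishing by day 34, i.e. starting by 34 − 7 = day 27.
Task 5 has to be done before task 6 (must start by day 27, minus 2-day gap → day 25). That means finishing by day 25, i.e. starting by 25 − 6 = day 19.
For task 4: task 5 (must start by day 19, minus 1-day gap → day 18); task 6 (must start by day 27, minus 3-day gap → day 24). The most restrictive is day 18; with a 5-day duration, task 4 must start by day 13.
Task 3 must finish before task 4 (must start by day 13). With a 1-day duration, task 3 must start by 13 − 1 = day 12.
Nothing follows task 7; the deadline of day 41 is its only limit. It must start by 41 − 9 = day 32.
For task 1: task 3 (must start by day 12); task 5 (must start by day 19); task 7 (must start by day 32, minus 1-day gap → day 31). The most restrictive is day 12; with a 1-day duration, task 1 must start by day 11.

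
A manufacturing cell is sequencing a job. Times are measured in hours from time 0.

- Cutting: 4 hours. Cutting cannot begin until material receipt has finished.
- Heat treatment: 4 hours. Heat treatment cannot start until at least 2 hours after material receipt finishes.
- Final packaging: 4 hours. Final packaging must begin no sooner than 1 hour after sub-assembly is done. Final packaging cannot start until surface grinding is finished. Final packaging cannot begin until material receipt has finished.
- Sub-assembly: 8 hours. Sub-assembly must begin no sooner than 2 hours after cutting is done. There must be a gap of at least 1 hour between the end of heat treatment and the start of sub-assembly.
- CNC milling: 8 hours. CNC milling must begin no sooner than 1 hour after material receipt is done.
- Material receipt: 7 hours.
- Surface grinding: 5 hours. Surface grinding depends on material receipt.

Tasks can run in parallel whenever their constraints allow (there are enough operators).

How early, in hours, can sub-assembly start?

14

Material receipt has no prerequisites, so it starts at hour 0 and finishes at hour 7.
Heat treatment waits on material receipt (finishes hour 7, plus 2-hour gap → hour 9), so it starts at hour 9 and finishes at 9 + 4 = hour 13.
Cutting cannot begin until material receipt (finishes hour 7). It runs from hour 7 to 7 + 4 = hour 11.
Sub-assembly waits on cutting (finishes hour 11, plus 2-hour gap → hour 13); heat treatment (finishes hour 13, plus 1-hour gap → hour 14). The latest of these is hour 14, which is the earliest sub-assembly can start.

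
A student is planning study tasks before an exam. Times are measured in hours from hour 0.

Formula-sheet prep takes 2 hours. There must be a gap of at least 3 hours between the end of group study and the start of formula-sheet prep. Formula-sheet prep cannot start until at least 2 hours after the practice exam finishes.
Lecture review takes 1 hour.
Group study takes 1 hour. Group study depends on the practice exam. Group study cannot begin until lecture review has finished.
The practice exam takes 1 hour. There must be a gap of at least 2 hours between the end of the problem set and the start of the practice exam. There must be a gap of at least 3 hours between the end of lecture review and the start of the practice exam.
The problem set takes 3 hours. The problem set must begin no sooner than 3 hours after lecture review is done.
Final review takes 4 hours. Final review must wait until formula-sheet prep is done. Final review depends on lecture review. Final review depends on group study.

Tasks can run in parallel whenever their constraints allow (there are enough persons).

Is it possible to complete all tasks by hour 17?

Lecture review can start immediately at hour 0; it finishes at hour 1.
The problem set cannot begin until lecture review (finishes hour 1, plus 3-hour gap → hour 4). It runs from hour 4 to 4 + 3 = hour 7.
The practice exam needs all of the problem set (finishes hour 7, plus 2-hour gap → hour 9); lecture review (finishes hour 1, plus 3-hour gap → hour 4). That puts its earliest start at hour 9; it finishes at 9 + 1 = hour 10.
Group study cannot start until the practice exam (finishes hour 10); lecture review (finishes hour 1). The controlling bound is hour 10, so group study finishes at 10 + 1 = hour 11.
Formula-sheet prep has to wait for group study (finishes hour 11, plus 3-hour gap → hour 14); the practice exam (finishes hour 10, plus 2-hour gap → hour 12). The latest of these is hour 14, so formula-sheet prep runs hour 14 to 14 + 2 = hour 16.
Final review cannot start until formula-sheet prep (finishes hour 16); lecture review (finishes hour 1); group study (finishes hour 11). The controlling bound is hour 16, so final review finishes at 16 + 4 = hour 20.
The earliest everything can be done is hour 20, which is after the deadline of 17, so it is not possible.

No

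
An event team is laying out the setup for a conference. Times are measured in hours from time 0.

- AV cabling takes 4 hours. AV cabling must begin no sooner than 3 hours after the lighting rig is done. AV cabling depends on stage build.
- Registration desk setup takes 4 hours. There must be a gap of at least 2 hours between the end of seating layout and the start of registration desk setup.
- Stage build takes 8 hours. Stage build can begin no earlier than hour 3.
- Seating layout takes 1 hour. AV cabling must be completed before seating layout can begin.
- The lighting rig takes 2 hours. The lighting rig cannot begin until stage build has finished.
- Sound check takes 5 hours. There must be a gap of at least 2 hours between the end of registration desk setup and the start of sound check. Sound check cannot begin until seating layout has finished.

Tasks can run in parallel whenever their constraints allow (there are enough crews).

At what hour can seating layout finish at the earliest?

21

After its own release at hour 3, stage build can start at hour 3 and finishes at hour 11.
The lighting rig waits on stage build (finishes hour 11), so it starts at hour 11 and finishes at 11 + 2 = hour 13.
AV cabling cannot start until the lighting rig (finishes hour 13, plus 3-hour gap → hour 16); stage build (finishes hour 11). The controlling bound is hour 16, so AV cabling finishes at 16 + 4 = hour 20.
After AV cabling (finishes hour 20), seating layout can start at hour 20 and finishes at hour 21.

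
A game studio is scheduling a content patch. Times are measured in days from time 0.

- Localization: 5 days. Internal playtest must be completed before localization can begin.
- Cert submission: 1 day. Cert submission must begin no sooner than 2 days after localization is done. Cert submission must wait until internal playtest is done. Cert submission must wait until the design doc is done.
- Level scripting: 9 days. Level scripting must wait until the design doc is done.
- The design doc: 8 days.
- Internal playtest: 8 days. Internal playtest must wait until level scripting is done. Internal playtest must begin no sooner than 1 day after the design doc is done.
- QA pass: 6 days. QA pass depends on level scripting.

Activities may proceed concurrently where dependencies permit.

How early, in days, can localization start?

Nothing blocks the design doc, so it runs from day 0 to day 8.
After the design doc (finishes day 8), level scripting can start at day 8 and finishes at day 17.
Internal playtest has to wait for level scripting (finishes day 17); the design doc (finishes day 8, plus 1-day gap → day 9). The latest of these is day 17, so internal playtest runs day 17 to 17 + 8 = day 25.
Localization waits on internal playtest (finishes day 25), so the earliest it can start is day 25.

25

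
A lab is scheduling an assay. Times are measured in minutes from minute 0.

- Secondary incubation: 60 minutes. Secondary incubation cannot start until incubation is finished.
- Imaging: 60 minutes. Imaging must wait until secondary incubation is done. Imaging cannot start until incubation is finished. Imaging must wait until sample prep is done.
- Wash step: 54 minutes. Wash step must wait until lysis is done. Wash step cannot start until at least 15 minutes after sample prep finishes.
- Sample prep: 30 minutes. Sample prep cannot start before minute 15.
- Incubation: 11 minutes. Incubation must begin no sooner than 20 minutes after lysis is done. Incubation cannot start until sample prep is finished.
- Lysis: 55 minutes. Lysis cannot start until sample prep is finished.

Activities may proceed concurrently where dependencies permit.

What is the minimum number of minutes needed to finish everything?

251

Sample prep waits on its own release at minute 15, so it starts at minute 15 and finishes at 15 + 30 = minute 45.
After sample prep (finishes minute 45), lysis can start at minute 45 and finishes at minute 100.
Wash step needs all of lysis (finishes minute 100); sample prep (finishes minute 45, plus 15-minute gap → minute 60). That puts its earliest start at minute 100; it finishes at 100 + 54 = minute 154.
For incubation: lysis (finishes minute 100, plus 20-minute gap → minute 120); sample prep (finishes minute 45). Taking the maximum gives a start of minute 120, and it finishes at 120 + 11 = minute 131.
Secondary incubation cannot begin until incubation (finishes minute 131). It runs from minute 131 to 131 + 60 = minute 191.
Imaging cannot start until secondary incubation (finishes minute 191); incubation (finishes minute 131); sample prep (finishes minute 45). The controlling bound is minute 191, so imaging finishes at 191 + 60 = minute 251.
All tasks are finished once the last one completes. Finish times: Sample prep at 45, Lysis at 100, Incubation at 131, Wash step at 154, Secondary incubation at 191, Imaging at 251. The latest is minute 251.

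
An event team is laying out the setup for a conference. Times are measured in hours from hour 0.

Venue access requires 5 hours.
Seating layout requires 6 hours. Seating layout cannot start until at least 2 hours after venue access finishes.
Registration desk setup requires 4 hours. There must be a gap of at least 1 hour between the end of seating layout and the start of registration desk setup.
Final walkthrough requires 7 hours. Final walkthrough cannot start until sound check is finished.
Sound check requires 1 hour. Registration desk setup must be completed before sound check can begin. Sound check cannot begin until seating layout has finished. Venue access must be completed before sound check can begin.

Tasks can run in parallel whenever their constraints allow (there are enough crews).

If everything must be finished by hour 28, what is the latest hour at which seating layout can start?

9

Final walkthrough must finish by hour 28; it takes 7 hours, so it must start by 28 − 7 = hour 21.
Since final walkthrough (must start by hour 21) depends on it, sound check must finish by hour 21. Backing off its 1-hour duration gives a latest start of hour 20.
Registration desk setup must finish before sound check (must start by hour 20). With a 4-hour duration, registration desk setup must start by 20 − 4 = hour 16.
Seating layout feeds registration desk setup (must start by hour 16, minus 1-hour gap → hour 15); sound check (must start by hour 20). Taking the minimum, seating layout must finish by hour 15 and start by 15 − 6 = hour 9.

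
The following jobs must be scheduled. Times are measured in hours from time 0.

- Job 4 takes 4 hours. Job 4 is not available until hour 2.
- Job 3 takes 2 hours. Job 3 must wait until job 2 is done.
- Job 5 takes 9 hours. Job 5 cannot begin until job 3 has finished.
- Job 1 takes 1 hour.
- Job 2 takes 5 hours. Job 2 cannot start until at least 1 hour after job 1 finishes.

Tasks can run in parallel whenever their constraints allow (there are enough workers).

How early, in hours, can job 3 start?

Nothing blocks job 1, so it runs from hour 0 to hour 1.
Job 2 cannot begin until job 1 (finishes hour 1, plus 1-hour gap → hour 2). It runs from hour 2 to 2 + 5 = hour 7.
Job 3 waits on job 2 (finishes hour 7), so the earliest it can start is hour 7.

7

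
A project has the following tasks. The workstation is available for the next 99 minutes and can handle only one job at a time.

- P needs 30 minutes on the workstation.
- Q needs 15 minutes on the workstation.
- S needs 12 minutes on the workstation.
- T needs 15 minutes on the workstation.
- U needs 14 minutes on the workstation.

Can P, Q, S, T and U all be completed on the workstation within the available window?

Yes

Running back to back, the jobs need 30 + 15 + 12 + 15 + 14 = 86 minutes on the workstation.
Since 86 ≤ 99, they fit within the window.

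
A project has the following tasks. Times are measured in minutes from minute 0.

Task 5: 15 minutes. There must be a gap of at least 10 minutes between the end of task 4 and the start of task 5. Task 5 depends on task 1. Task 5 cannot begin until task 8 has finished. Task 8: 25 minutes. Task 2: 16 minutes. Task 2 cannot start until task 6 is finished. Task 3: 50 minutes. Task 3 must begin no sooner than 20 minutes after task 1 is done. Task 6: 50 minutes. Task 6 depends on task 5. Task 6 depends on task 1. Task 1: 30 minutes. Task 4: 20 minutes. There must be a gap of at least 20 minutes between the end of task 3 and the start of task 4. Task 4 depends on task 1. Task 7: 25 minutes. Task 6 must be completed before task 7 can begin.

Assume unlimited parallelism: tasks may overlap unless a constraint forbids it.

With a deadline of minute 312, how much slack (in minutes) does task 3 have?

Nothing blocks task 1, so it runs from minute 0 to minute 30.
After task 1 (finishes minute 30, plus 20-minute gap → minute 50), task 3 can start at minute 50 and finishes at minute 100.

Working backward from the deadline:
Task 2 has no dependents, so it just needs to finish by minute 312. Starting by 312 − 16 = minute 296 achieves that.
To finish by minute 312, task 7 (duration 25) must start no later than minute 287.
For task 6: task 2 (must start by minute 296); task 7 (must start by minute 287). The most restrictive is minute 287; with a 50-minute duration, task 6 must start by minute 237.
Task 5 feeds into task 6 (must start by minute 237); so task 5 must finish by minute 237 and therefore start by minute 222.
Task 4 feeds into task 5 (must start by minute 222, minus 10-minute gap → minute 212); so task 4 must finish by minute 212 and therefore start by minute 192.
Task 3 has to be done before task 4 (must start by minute 192, minus 20-minute gap → minute 172). That means finishing by minute 172, i.e. starting by 172 − 50 = minute 122.
So task 3 can start as early as minute 50 and as late as minute 122, giving 122 − 50 = 72 minutes of slack.

72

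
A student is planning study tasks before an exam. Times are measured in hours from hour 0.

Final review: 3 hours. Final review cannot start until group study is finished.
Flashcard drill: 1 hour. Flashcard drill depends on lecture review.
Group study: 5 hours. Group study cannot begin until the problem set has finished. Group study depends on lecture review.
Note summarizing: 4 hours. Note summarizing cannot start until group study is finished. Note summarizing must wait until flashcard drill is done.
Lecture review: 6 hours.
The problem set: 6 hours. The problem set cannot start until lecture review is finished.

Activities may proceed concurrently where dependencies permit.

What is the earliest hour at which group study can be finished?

Lecture review can start immediately at hour 0; it finishes at hour 6.
The problem set waits on lecture review (finishes hour 6), so it starts at hour 6 and finishes at 6 + 6 = hour 12.
Group study cannot start until the problem set (finishes hour 12); lecture review (finishes hour 6). The controlling bound is hour 12, so group study finishes at 12 + 5 = hour 17.

17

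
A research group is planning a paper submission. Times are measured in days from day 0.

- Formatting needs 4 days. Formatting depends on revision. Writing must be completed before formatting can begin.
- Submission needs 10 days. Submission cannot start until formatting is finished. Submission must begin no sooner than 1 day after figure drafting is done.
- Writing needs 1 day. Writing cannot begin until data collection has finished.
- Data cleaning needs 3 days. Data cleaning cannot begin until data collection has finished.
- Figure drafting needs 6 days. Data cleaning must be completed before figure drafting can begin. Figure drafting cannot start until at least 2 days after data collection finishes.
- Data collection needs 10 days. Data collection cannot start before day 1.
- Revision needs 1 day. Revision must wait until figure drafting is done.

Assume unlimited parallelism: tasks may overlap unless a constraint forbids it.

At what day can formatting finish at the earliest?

Data collection waits on its own release at day 1, so it starts at day 1 and finishes at 1 + 10 = day 11.
Writing cannot begin until data collection (finishes day 11). It runs from day 11 to 11 + 1 = day 12.
Data cleaning waits on data collection (finishes day 11), so it starts at day 11 and finishes at 11 + 3 = day 14.
Figure drafting needs all of data cleaning (finishes day 14); data collection (finishes day 11, plus 2-day gap → day 13). That puts its earliest start at day 14; it finishes at 14 + 6 = day 20.
After figure drafting (finishes day 20), revision can start at day 20 and finishes at day 21.
Formatting needs all of revision (finishes day 21); writing (finishes day 12). That puts its earliest start at day 21; it finishes at 21 + 4 = day 25.

25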